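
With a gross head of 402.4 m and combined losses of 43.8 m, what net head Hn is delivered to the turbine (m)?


Hn = 402.4 - 43.8 = 358.6000 m


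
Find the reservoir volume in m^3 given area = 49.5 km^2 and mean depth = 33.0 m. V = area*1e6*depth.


V = 49.5 * 1e6 * 33.0 = 1.6335e+09 m^3


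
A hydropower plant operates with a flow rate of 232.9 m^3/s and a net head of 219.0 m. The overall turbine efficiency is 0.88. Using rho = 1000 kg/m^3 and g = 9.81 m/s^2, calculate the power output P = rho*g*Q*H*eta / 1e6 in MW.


P = 1000 * 9.81 * 232.9 * 219.0 * 0.88 / 1e6 = 440.3168 MW


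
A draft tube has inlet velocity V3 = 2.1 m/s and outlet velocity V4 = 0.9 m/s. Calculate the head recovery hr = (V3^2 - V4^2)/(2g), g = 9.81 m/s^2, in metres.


hr = (2.1^2 - 0.9^2) / (2*9.81) = 0.1835 m


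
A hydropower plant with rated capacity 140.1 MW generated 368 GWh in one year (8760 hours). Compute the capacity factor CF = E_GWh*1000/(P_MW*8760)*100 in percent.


CF = 368 * 1000 / (140.1 * 8760) * 100 = 29.9851 %


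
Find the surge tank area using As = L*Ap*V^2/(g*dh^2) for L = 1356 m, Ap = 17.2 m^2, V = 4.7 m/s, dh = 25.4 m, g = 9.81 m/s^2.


As = 1356 * 17.2 * 4.7^2 / (9.81 * 25.4^2) = 81.4043 m^2


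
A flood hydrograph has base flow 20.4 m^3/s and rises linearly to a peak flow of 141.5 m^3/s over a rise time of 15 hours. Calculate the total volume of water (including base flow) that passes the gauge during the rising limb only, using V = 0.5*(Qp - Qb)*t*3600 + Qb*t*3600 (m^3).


V = 0.5*(141.5 - 20.4)*15*3600 + 20.4*15*3600 = 4.3713e+06 m^3


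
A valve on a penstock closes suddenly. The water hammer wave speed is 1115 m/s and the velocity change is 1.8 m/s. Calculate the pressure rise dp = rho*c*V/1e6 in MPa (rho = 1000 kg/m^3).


dp = 1000 * 1115 * 1.8 / 1e6 = 2.0070 MPa


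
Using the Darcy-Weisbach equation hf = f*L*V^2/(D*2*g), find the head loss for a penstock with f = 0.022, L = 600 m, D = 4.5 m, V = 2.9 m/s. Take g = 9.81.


hf = 0.022 * 600 * 2.9^2 / (4.5 * 2 * 9.81) = 1.2574 m


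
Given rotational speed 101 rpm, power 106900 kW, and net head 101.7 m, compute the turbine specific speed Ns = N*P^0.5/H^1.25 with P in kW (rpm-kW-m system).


Ns = 101 * 106900^0.5 / 101.7^1.25 = 102.2490


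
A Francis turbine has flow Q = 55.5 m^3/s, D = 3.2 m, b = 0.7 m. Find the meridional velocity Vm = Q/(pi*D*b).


Vm = 55.5 / (pi * 3.2 * 0.7) = 7.8867 m/s


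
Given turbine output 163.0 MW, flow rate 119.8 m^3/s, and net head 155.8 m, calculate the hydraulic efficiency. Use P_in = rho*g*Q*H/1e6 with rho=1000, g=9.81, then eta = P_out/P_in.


P_in = 1000 * 9.81 * 119.8 * 155.8 / 1e6 = 183.1021 MW
eta = 163.0 / 183.1021 = 0.8902


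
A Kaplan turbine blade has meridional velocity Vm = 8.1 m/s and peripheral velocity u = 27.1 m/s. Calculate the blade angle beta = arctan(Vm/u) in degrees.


beta = arctan(8.1 / 27.1) = 16.6410 degrees


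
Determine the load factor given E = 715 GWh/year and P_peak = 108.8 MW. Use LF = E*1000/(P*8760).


LF = 715 * 1000 / (108.8 * 8760) = 0.7502


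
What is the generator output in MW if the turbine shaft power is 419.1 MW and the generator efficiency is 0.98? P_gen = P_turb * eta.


P_gen = 419.1 * 0.98 = 410.7180 MW


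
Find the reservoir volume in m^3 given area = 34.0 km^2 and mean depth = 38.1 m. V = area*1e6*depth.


V = 34.0 * 1e6 * 38.1 = 1.2954e+09 m^3


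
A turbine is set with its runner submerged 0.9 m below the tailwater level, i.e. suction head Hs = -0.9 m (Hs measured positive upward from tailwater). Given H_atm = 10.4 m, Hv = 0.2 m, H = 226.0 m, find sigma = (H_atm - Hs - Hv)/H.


sigma = (10.4 - (-0.9) - 0.2) / 226.0 = 0.0491


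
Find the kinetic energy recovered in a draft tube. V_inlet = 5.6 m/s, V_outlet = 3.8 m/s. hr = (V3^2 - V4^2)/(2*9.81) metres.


hr = (5.6^2 - 3.8^2) / (2*9.81) = 0.8624 m


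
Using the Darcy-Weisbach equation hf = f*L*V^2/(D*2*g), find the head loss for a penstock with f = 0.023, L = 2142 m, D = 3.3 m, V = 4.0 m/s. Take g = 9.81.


hf = 0.023 * 2142 * 4.0^2 / (3.3 * 2 * 9.81) = 12.1746 m


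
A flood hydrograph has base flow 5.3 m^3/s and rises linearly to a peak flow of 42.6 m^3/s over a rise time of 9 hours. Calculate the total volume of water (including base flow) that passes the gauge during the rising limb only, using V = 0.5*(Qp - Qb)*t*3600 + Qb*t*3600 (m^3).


V = 0.5*(42.6 - 5.3)*9*3600 + 5.3*9*3600 = 775980.0000 m^3


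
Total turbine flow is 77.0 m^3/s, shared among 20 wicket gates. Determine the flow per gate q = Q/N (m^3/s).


q = 77.0 / 20 = 3.8500 m^3/s


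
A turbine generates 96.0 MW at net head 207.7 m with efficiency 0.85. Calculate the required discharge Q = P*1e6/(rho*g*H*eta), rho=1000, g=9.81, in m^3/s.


Q = 96.0 * 1e6 / (1000 * 9.81 * 207.7 * 0.85) = 55.4302 m^3/s


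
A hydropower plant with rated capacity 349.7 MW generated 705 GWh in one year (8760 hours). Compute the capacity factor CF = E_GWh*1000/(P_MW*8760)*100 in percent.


CF = 705 * 1000 / (349.7 * 8760) * 100 = 23.0139 %


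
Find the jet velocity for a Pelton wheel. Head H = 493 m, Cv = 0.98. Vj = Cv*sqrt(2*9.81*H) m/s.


Vj = 0.98 * sqrt(2*9.81*493) = 96.3827 m/s


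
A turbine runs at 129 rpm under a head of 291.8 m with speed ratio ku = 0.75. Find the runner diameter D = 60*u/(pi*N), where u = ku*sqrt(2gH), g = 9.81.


u = 0.75 * sqrt(2*9.81*291.8) = 56.7484 m/s
D = 60 * 56.7484 / (pi * 129) = 8.4017 m


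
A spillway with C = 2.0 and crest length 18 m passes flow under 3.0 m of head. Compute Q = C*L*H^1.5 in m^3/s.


Q = 2.0 * 18 * 3.0^1.5 = 187.0615 m^3/s


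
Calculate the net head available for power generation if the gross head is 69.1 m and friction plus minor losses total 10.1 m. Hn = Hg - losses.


Hn = 69.1 - 10.1 = 59.0000 m


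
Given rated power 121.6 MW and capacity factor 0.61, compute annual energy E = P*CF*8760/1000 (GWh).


E = 121.6 * 0.61 * 8760 / 1000 = 649.7818 GWh


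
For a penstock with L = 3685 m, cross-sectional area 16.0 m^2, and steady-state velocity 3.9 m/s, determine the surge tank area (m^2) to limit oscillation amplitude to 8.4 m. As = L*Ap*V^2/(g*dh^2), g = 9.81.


As = 3685 * 16.0 * 3.9^2 / (9.81 * 8.4^2) = 1295.5647 m^2


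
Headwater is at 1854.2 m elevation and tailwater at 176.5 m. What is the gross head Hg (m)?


Hg = 1854.2 - 176.5 = 1677.7000 m


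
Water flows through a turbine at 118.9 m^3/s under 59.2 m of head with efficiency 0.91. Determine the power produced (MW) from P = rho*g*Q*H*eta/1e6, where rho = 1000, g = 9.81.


P = 1000 * 9.81 * 118.9 * 59.2 * 0.91 / 1e6 = 62.8368 MW


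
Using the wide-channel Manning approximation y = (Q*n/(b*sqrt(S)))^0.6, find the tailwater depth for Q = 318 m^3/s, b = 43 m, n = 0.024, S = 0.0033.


y = (318 * 0.024 / (43 * 0.0033^0.5))^0.6 = 1.9676 m


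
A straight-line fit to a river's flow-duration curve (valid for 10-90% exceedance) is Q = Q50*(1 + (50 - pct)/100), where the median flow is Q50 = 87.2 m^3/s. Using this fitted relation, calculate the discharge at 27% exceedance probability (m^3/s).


Q = 87.2 * (1 + (50 - 27)/100) = 107.2560 m^3/s


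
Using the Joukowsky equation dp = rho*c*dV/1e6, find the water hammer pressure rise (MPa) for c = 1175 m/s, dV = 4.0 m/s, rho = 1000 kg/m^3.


dp = 1000 * 1175 * 4.0 / 1e6 = 4.7000 MPa


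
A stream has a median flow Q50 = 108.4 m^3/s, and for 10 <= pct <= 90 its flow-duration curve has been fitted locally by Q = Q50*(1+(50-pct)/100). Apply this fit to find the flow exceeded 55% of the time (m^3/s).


Q = 108.4 * (1 + (50 - 55)/100) = 102.9800 m^3/s


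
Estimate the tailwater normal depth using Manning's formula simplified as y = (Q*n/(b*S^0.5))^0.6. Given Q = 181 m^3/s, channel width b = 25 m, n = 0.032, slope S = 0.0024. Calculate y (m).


y = (181 * 0.032 / (25 * 0.0024^0.5))^0.6 = 2.5402 m


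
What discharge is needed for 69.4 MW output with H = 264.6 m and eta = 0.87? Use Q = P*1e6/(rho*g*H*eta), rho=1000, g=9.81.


Q = 69.4 * 1e6 / (1000 * 9.81 * 264.6 * 0.87) = 30.7313 m^3/s


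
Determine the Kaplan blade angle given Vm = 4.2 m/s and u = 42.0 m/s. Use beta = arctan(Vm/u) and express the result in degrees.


beta = arctan(4.2 / 42.0) = 5.7106 degrees


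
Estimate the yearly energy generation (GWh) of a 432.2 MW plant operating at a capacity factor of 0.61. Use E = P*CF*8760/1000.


E = 432.2 * 0.61 * 8760 / 1000 = 2309.5039 GWh


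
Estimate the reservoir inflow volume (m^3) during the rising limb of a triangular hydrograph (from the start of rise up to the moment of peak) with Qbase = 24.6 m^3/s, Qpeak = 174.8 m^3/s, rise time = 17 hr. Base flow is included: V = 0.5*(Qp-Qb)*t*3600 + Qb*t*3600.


V = 0.5*(174.8 - 24.6)*17*3600 + 24.6*17*3600 = 6.1016e+06 m^3


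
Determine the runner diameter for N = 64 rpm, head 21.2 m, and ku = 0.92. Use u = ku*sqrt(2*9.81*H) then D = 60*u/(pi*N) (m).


u = 0.92 * sqrt(2*9.81*21.2) = 18.7631 m/s
D = 60 * 18.7631 / (pi * 64) = 5.5992 m


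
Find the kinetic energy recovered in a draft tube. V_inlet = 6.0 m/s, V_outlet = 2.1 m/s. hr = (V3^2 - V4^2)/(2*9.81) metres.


hr = (6.0^2 - 2.1^2) / (2*9.81) = 1.6101 m


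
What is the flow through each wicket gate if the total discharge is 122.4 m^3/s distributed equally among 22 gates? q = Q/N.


q = 122.4 / 22 = 5.5636 m^3/s


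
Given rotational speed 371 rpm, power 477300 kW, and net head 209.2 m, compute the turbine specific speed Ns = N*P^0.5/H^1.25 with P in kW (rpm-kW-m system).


Ns = 371 * 477300^0.5 / 209.2^1.25 = 322.1570


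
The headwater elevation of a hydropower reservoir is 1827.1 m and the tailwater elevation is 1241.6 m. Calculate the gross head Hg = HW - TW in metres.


Hg = 1827.1 - 1241.6 = 585.5000 m


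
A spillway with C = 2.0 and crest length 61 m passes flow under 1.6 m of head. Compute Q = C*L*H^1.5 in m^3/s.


Q = 2.0 * 61 * 1.6^1.5 = 246.9106 m^3/s


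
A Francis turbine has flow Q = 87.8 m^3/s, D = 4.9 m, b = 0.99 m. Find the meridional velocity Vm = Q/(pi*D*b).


Vm = 87.8 / (pi * 4.9 * 0.99) = 5.7612 m/s


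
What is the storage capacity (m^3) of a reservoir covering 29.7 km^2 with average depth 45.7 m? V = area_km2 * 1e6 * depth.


V = 29.7 * 1e6 * 45.7 = 1.3573e+09 m^3


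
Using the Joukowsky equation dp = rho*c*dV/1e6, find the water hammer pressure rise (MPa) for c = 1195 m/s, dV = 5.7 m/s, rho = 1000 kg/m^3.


dp = 1000 * 1195 * 5.7 / 1e6 = 6.8115 MPa


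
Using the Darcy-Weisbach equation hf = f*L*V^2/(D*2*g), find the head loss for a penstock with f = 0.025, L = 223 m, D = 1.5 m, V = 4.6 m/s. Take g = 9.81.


hf = 0.025 * 223 * 4.6^2 / (1.5 * 2 * 9.81) = 4.0084 m


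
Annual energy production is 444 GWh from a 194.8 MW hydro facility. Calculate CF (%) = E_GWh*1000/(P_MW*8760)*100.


CF = 444 * 1000 / (194.8 * 8760) * 100 = 26.0190 %


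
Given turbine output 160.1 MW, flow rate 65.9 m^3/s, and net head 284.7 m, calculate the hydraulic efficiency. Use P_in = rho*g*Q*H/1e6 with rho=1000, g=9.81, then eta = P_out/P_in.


P_in = 1000 * 9.81 * 65.9 * 284.7 / 1e6 = 184.0526 MW
eta = 160.1 / 184.0526 = 0.8699


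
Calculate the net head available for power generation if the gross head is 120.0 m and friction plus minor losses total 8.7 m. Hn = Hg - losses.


Hn = 120.0 - 8.7 = 111.3000 m


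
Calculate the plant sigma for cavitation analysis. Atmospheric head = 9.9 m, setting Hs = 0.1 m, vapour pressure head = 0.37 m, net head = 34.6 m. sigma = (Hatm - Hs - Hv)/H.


sigma = (9.9 - 0.1 - 0.37) / 34.6 = 0.2725


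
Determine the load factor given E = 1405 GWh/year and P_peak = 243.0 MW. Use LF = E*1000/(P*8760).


LF = 1405 * 1000 / (243.0 * 8760) = 0.6600


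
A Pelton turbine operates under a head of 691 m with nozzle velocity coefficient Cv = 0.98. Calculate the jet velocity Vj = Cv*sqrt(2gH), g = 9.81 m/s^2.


Vj = 0.98 * sqrt(2*9.81*691) = 114.1076 m/s


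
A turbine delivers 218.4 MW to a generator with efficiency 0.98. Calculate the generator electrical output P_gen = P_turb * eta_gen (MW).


P_gen = 218.4 * 0.98 = 214.0320 MW


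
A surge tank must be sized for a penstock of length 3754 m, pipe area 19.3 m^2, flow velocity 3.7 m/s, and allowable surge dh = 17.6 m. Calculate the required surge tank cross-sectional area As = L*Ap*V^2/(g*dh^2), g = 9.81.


As = 3754 * 19.3 * 3.7^2 / (9.81 * 17.6^2) = 326.4079 m^2


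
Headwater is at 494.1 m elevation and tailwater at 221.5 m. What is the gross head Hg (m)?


Hg = 494.1 - 221.5 = 272.6000 m


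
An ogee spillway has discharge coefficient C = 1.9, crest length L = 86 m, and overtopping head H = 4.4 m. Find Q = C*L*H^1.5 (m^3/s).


Q = 1.9 * 86 * 4.4^1.5 = 1508.1032 m^3/s


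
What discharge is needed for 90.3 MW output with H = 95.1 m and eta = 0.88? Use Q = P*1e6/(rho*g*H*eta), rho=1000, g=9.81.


Q = 90.3 * 1e6 / (1000 * 9.81 * 95.1 * 0.88) = 109.9906 m^3/s


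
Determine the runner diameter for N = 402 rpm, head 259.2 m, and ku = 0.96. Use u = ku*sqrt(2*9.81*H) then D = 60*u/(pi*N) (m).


u = 0.96 * sqrt(2*9.81*259.2) = 68.4602 m/s
D = 60 * 68.4602 / (pi * 402) = 3.2525 m


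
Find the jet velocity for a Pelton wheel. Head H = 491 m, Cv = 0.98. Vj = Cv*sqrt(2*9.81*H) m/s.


Vj = 0.98 * sqrt(2*9.81*491) = 96.1870 m/s


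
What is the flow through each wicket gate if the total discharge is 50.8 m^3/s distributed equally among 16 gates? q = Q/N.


q = 50.8 / 16 = 3.1750 m^3/s


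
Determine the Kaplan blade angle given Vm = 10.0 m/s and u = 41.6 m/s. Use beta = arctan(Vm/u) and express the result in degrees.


beta = arctan(10.0 / 41.6) = 13.5166 degrees


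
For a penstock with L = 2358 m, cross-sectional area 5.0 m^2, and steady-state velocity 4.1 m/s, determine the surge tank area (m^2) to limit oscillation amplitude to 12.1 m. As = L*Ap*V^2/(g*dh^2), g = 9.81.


As = 2358 * 5.0 * 4.1^2 / (9.81 * 12.1^2) = 137.9881 m^2


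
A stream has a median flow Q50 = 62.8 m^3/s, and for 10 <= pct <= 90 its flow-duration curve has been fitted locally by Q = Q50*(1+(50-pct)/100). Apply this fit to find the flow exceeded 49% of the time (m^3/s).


Q = 62.8 * (1 + (50 - 49)/100) = 63.4280 m^3/s


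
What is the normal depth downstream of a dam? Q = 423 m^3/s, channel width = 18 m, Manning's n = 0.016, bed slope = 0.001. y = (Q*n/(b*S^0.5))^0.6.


y = (423 * 0.016 / (18 * 0.001^0.5))^0.6 = 4.4169 m


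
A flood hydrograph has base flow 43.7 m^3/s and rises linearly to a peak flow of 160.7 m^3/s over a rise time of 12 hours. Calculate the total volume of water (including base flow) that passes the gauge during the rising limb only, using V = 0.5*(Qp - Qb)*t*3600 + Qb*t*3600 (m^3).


V = 0.5*(160.7 - 43.7)*12*3600 + 43.7*12*3600 = 4.4150e+06 m^3


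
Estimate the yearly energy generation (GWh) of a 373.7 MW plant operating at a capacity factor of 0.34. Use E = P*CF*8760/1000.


E = 373.7 * 0.34 * 8760 / 1000 = 1113.0281 GWh


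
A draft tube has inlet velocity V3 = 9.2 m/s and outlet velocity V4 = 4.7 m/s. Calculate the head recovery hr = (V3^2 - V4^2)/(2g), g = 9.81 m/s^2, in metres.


hr = (9.2^2 - 4.7^2) / (2*9.81) = 3.1881 m


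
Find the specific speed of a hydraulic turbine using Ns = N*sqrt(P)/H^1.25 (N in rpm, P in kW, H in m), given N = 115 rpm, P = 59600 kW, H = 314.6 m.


Ns = 115 * 59600^0.5 / 314.6^1.25 = 21.1896


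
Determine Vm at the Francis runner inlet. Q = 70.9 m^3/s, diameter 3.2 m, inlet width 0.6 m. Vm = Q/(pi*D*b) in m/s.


Vm = 70.9 / (pi * 3.2 * 0.6) = 11.7543 m/s


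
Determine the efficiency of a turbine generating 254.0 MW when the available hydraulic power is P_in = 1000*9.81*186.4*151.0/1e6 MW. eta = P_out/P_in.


P_in = 1000 * 9.81 * 186.4 * 151.0 / 1e6 = 276.1162 MW
eta = 254.0 / 276.1162 = 0.9199


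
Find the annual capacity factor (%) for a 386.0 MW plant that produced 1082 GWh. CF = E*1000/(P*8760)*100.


CF = 1082 * 1000 / (386.0 * 8760) * 100 = 31.9990 %


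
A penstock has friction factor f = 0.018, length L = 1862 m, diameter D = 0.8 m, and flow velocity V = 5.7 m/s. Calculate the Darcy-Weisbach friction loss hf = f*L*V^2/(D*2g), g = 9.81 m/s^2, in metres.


hf = 0.018 * 1862 * 5.7^2 / (0.8 * 2 * 9.81) = 69.3766 m


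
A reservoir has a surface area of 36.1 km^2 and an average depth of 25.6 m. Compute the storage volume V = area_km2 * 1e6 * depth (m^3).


V = 36.1 * 1e6 * 25.6 = 9.2416e+08 m^3


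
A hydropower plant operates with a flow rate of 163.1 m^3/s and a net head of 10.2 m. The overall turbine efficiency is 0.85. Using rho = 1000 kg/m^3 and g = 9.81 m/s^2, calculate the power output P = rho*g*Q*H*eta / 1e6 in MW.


P = 1000 * 9.81 * 163.1 * 10.2 * 0.85 / 1e6 = 13.8721 MW


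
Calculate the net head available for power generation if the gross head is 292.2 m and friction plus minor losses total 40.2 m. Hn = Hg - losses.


Hn = 292.2 - 40.2 = 252.0000 m


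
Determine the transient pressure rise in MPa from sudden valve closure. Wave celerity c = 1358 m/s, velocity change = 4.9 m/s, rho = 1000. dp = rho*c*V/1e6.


dp = 1000 * 1358 * 4.9 / 1e6 = 6.6542 MPa


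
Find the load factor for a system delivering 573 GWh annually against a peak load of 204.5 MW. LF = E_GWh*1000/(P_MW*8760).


LF = 573 * 1000 / (204.5 * 8760) = 0.3199


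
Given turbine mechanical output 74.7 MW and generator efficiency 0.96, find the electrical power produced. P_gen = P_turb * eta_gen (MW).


P_gen = 74.7 * 0.96 = 71.7120 MW


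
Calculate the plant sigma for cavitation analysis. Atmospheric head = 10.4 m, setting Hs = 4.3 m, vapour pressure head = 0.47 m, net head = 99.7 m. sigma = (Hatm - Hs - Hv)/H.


sigma = (10.4 - 4.3 - 0.47) / 99.7 = 0.0565


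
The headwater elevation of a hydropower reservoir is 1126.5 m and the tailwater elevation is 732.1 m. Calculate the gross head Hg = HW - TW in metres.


Hg = 1126.5 - 732.1 = 394.4000 m


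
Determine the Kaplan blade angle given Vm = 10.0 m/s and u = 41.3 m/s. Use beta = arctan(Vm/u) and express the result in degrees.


beta = arctan(10.0 / 41.3) = 13.6111 degrees


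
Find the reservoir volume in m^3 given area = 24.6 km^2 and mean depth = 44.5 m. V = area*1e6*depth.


V = 24.6 * 1e6 * 44.5 = 1.0947e+09 m^3


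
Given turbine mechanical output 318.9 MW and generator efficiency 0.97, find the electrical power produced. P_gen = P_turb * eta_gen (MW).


P_gen = 318.9 * 0.97 = 309.3330 MW


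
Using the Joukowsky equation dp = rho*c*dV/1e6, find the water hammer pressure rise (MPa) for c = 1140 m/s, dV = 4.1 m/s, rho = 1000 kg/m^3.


dp = 1000 * 1140 * 4.1 / 1e6 = 4.6740 MPa


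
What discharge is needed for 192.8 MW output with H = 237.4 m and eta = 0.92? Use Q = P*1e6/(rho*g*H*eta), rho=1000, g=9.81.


Q = 192.8 * 1e6 / (1000 * 9.81 * 237.4 * 0.92) = 89.9849 m^3/s


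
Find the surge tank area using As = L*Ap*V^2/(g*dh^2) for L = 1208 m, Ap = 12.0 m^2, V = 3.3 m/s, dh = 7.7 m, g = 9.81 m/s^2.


As = 1208 * 12.0 * 3.3^2 / (9.81 * 7.7^2) = 271.4098 m^2


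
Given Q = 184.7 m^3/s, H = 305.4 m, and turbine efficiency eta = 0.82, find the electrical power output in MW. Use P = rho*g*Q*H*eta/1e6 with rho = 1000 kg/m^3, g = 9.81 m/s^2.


P = 1000 * 9.81 * 184.7 * 305.4 * 0.82 / 1e6 = 453.7522 MW


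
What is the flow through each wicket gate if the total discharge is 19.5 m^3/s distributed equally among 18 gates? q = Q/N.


q = 19.5 / 18 = 1.0833 m^3/s


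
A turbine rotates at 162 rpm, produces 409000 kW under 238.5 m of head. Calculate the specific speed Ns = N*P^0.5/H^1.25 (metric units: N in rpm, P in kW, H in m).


Ns = 162 * 409000^0.5 / 238.5^1.25 = 110.5392


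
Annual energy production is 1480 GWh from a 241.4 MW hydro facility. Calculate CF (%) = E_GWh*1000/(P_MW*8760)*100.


CF = 1480 * 1000 / (241.4 * 8760) * 100 = 69.9875 %


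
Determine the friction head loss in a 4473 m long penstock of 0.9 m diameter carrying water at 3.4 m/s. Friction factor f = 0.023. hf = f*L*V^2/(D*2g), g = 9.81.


hf = 0.023 * 4473 * 3.4^2 / (0.9 * 2 * 9.81) = 67.3508 m


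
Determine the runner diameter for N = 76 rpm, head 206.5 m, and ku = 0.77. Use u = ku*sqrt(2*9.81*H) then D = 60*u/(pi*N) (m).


u = 0.77 * sqrt(2*9.81*206.5) = 49.0118 m/s
D = 60 * 49.0118 / (pi * 76) = 12.3165 m


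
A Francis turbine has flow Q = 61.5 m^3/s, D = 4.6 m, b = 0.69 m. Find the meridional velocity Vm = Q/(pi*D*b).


Vm = 61.5 / (pi * 4.6 * 0.69) = 6.1676 m/s


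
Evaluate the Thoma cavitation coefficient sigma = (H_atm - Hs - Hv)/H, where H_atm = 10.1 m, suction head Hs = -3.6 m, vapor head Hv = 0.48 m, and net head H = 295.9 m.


sigma = (10.1 - (-3.6) - 0.48) / 295.9 = 0.0447


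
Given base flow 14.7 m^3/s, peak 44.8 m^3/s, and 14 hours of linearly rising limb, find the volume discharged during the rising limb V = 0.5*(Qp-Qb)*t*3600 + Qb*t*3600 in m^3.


V = 0.5*(44.8 - 14.7)*14*3600 + 14.7*14*3600 = 1.4994e+06 m^3


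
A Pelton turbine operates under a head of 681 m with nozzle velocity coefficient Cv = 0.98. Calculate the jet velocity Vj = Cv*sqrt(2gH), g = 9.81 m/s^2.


Vj = 0.98 * sqrt(2*9.81*681) = 113.2789 m/s


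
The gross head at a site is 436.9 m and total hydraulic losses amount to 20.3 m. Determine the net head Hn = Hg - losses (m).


Hn = 436.9 - 20.3 = 416.6000 m


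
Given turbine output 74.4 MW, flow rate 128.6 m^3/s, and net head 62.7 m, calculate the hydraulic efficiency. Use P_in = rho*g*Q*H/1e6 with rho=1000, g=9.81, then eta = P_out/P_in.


P_in = 1000 * 9.81 * 128.6 * 62.7 / 1e6 = 79.1002 MW
eta = 74.4 / 79.1002 = 0.9406


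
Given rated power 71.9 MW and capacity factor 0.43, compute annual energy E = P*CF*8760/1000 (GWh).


E = 71.9 * 0.43 * 8760 / 1000 = 270.8329 GWh


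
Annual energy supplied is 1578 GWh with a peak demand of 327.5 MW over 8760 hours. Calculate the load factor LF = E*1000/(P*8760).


LF = 1578 * 1000 / (327.5 * 8760) = 0.5500


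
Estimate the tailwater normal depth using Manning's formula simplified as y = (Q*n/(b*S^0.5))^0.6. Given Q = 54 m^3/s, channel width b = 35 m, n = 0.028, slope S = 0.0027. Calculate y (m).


y = (54 * 0.028 / (35 * 0.0027^0.5))^0.6 = 0.8951 m


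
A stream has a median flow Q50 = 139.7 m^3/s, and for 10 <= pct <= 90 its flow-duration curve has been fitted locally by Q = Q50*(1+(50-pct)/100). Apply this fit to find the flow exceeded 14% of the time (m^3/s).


Q = 139.7 * (1 + (50 - 14)/100) = 189.9920 m^3/s


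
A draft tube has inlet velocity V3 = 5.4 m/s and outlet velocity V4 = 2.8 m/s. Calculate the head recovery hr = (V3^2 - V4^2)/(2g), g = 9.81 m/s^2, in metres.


hr = (5.4^2 - 2.8^2) / (2*9.81) = 1.0866 m


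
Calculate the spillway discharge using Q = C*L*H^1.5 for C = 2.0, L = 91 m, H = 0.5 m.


Q = 2.0 * 91 * 0.5^1.5 = 64.3467 m^3/s


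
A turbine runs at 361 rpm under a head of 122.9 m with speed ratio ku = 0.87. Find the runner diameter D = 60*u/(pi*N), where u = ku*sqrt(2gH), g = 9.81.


u = 0.87 * sqrt(2*9.81*122.9) = 42.7213 m/s
D = 60 * 42.7213 / (pi * 361) = 2.2602 m


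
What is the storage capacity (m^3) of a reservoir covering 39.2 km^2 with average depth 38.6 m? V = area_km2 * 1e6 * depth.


V = 39.2 * 1e6 * 38.6 = 1.5131e+09 m^3


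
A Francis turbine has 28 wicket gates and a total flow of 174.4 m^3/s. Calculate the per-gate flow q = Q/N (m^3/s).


q = 174.4 / 28 = 6.2286 m^3/s


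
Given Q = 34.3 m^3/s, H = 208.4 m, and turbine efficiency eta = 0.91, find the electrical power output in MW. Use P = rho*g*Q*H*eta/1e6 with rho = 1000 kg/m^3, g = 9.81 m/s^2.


P = 1000 * 9.81 * 34.3 * 208.4 * 0.91 / 1e6 = 63.8120 MW


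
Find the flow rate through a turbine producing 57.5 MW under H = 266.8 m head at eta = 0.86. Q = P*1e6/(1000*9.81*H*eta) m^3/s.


Q = 57.5 * 1e6 / (1000 * 9.81 * 266.8 * 0.86) = 25.5455 m^3/s


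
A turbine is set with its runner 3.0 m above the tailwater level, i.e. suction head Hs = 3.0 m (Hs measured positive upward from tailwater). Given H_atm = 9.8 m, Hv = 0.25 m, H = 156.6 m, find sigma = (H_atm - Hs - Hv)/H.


sigma = (9.8 - 3.0 - 0.25) / 156.6 = 0.0418


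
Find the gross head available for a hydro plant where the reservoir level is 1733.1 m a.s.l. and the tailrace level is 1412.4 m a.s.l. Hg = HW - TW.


Hg = 1733.1 - 1412.4 = 320.7000 m


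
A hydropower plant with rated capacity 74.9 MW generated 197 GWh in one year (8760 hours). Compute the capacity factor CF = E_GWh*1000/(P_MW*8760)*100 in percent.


CF = 197 * 1000 / (74.9 * 8760) * 100 = 30.0248 %


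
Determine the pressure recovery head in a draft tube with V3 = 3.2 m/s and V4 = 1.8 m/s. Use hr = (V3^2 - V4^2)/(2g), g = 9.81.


hr = (3.2^2 - 1.8^2) / (2*9.81) = 0.3568 m


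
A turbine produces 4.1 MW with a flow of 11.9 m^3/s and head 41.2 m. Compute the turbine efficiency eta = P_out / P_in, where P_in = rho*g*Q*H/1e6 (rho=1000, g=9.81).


P_in = 1000 * 9.81 * 11.9 * 41.2 / 1e6 = 4.8096 MW
eta = 4.1 / 4.8096 = 0.8525


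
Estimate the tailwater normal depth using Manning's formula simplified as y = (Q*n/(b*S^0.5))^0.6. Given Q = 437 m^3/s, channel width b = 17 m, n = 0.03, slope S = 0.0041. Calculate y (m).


y = (437 * 0.03 / (17 * 0.0041^0.5))^0.6 = 4.4510 m


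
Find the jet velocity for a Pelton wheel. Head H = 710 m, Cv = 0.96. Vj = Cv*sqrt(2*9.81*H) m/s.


Vj = 0.96 * sqrt(2*9.81*710) = 113.3052 m/s


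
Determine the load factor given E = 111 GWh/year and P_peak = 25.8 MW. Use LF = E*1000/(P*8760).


LF = 111 * 1000 / (25.8 * 8760) = 0.4911


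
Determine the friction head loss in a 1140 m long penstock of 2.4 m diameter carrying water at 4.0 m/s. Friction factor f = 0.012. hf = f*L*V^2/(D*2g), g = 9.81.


hf = 0.012 * 1140 * 4.0^2 / (2.4 * 2 * 9.81) = 4.6483 m


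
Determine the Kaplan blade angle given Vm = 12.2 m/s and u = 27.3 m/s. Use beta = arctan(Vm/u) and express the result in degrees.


beta = arctan(12.2 / 27.3) = 24.0792 degrees


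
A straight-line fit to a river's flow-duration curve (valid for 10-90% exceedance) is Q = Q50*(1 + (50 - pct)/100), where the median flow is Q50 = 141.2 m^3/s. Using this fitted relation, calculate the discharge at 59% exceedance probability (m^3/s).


Q = 141.2 * (1 + (50 - 59)/100) = 128.4920 m^3/s


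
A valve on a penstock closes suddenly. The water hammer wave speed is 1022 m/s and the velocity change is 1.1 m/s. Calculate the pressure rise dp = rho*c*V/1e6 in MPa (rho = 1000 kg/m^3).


dp = 1000 * 1022 * 1.1 / 1e6 = 1.1242 MPa


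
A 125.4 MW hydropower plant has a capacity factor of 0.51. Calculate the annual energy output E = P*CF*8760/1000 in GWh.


E = 125.4 * 0.51 * 8760 / 1000 = 560.2370 GWh


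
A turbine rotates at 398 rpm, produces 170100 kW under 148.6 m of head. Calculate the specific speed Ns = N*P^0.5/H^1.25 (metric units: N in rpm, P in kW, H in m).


Ns = 398 * 170100^0.5 / 148.6^1.25 = 316.3820


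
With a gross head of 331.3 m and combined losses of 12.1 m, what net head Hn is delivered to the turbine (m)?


Hn = 331.3 - 12.1 = 319.2000 m


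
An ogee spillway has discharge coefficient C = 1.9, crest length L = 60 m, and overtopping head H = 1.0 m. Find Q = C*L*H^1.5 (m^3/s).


Q = 1.9 * 60 * 1.0^1.5 = 114.0000 m^3/s


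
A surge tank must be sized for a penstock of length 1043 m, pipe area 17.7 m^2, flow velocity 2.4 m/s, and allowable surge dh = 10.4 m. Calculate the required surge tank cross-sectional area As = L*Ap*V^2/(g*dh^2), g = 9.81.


As = 1043 * 17.7 * 2.4^2 / (9.81 * 10.4^2) = 100.2177 m^2


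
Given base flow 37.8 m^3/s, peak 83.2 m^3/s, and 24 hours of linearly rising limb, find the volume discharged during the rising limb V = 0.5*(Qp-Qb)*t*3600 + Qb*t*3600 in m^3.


V = 0.5*(83.2 - 37.8)*24*3600 + 37.8*24*3600 = 5.2272e+06 m^3


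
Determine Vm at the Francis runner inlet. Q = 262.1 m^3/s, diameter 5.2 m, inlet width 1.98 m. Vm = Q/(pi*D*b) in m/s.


Vm = 262.1 / (pi * 5.2 * 1.98) = 8.1031 m/s


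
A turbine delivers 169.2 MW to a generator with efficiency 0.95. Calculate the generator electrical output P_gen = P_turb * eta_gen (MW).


P_gen = 169.2 * 0.95 = 160.7400 MW


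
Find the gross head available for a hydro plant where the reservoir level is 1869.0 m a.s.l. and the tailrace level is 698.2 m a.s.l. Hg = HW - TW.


Hg = 1869.0 - 698.2 = 1170.8000 m


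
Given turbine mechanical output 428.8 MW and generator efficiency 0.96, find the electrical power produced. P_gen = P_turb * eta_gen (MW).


P_gen = 428.8 * 0.96 = 411.6480 MW


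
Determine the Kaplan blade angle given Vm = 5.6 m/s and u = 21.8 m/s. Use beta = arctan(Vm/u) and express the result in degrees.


beta = arctan(5.6 / 21.8) = 14.4067 degrees


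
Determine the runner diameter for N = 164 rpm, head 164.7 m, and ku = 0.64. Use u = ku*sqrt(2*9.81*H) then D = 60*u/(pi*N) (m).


u = 0.64 * sqrt(2*9.81*164.7) = 36.3811 m/s
D = 60 * 36.3811 / (pi * 164) = 4.2368 m


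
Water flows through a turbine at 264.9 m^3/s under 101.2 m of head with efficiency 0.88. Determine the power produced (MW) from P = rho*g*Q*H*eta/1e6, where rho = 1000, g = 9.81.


P = 1000 * 9.81 * 264.9 * 101.2 * 0.88 / 1e6 = 231.4271 MW


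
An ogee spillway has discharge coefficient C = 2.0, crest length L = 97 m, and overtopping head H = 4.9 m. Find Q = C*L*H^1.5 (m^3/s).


Q = 2.0 * 97 * 4.9^1.5 = 2104.2428 m^3/s


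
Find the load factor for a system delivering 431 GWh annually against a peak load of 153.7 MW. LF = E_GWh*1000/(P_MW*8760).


LF = 431 * 1000 / (153.7 * 8760) = 0.3201


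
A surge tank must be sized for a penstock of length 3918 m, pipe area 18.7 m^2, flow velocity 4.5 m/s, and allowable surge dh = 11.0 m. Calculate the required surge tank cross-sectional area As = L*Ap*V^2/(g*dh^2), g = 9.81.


As = 3918 * 18.7 * 4.5^2 / (9.81 * 11.0^2) = 1249.9041 m^2


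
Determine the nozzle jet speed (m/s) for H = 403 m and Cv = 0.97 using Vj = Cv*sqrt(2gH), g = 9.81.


Vj = 0.97 * sqrt(2*9.81*403) = 86.2529 m/s


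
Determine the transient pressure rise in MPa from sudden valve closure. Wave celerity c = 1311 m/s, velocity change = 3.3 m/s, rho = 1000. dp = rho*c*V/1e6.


dp = 1000 * 1311 * 3.3 / 1e6 = 4.3263 MPa


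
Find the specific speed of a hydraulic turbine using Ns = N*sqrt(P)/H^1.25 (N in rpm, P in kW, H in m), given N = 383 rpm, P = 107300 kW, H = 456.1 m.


Ns = 383 * 107300^0.5 / 456.1^1.25 = 59.5215


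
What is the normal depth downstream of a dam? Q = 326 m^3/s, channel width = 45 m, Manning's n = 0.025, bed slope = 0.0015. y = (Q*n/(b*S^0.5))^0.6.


y = (326 * 0.025 / (45 * 0.0015^0.5))^0.6 = 2.5231 m


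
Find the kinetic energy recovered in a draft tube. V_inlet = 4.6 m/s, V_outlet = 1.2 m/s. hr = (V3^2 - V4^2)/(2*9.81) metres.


hr = (4.6^2 - 1.2^2) / (2*9.81) = 1.0051 m


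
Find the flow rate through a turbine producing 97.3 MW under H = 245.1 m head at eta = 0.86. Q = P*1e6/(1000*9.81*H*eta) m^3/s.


Q = 97.3 * 1e6 / (1000 * 9.81 * 245.1 * 0.86) = 47.0546 m^3/s


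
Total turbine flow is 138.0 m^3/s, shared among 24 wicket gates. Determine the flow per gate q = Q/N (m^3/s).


q = 138.0 / 24 = 5.7500 m^3/s


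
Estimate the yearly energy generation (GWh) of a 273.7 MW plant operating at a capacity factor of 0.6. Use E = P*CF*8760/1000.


E = 273.7 * 0.6 * 8760 / 1000 = 1438.5672 GWh


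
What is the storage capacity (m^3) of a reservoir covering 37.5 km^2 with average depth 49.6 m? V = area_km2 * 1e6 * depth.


V = 37.5 * 1e6 * 49.6 = 1.8600e+09 m^3


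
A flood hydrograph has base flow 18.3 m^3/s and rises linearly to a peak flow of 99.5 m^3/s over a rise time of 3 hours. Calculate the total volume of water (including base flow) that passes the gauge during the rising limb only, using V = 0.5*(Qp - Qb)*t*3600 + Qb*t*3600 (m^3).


V = 0.5*(99.5 - 18.3)*3*3600 + 18.3*3*3600 = 636120.0000 m^3


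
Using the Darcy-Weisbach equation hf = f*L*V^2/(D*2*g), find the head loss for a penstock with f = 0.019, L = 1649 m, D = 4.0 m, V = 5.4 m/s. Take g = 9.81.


hf = 0.019 * 1649 * 5.4^2 / (4.0 * 2 * 9.81) = 11.6413 m


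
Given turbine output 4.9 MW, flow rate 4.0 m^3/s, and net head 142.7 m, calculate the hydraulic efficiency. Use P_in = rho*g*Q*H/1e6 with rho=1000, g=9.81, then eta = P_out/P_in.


P_in = 1000 * 9.81 * 4.0 * 142.7 / 1e6 = 5.5995 MW
eta = 4.9 / 5.5995 = 0.8751


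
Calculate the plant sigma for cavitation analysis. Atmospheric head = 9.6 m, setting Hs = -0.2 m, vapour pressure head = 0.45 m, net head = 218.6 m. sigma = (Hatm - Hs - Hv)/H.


sigma = (9.6 - (-0.2) - 0.45) / 218.6 = 0.0428


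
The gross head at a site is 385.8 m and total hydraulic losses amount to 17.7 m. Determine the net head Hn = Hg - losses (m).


Hn = 385.8 - 17.7 = 368.1000 m


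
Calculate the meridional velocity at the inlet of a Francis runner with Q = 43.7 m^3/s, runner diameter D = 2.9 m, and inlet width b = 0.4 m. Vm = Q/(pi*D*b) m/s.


Vm = 43.7 / (pi * 2.9 * 0.4) = 11.9915 m/s


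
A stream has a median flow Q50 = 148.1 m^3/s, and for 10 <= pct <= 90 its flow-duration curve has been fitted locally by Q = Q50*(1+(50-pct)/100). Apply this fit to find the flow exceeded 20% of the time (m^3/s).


Q = 148.1 * (1 + (50 - 20)/100) = 192.5300 m^3/s


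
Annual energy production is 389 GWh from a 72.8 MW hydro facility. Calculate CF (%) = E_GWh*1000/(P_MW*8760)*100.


CF = 389 * 1000 / (72.8 * 8760) * 100 = 60.9978 %


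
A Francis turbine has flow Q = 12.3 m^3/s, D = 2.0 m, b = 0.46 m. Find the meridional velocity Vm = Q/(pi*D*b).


Vm = 12.3 / (pi * 2.0 * 0.46) = 4.2557 m/s


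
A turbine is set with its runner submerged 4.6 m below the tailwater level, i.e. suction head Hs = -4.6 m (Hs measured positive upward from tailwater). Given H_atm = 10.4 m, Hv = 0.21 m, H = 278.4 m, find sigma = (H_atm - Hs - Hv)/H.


sigma = (10.4 - (-4.6) - 0.21) / 278.4 = 0.0531


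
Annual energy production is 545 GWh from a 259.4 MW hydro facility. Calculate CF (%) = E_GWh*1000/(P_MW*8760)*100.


CF = 545 * 1000 / (259.4 * 8760) * 100 = 23.9840 %


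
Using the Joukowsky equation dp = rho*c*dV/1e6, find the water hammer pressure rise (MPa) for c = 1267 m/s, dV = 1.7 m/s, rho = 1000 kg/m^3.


dp = 1000 * 1267 * 1.7 / 1e6 = 2.1539 MPa


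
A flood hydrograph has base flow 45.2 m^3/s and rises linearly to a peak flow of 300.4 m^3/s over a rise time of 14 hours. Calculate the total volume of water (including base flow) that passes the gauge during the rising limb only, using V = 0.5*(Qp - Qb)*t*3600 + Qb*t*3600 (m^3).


V = 0.5*(300.4 - 45.2)*14*3600 + 45.2*14*3600 = 8.7091e+06 m^3


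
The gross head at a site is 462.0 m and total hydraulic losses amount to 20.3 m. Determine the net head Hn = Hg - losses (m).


Hn = 462.0 - 20.3 = 441.7000 m


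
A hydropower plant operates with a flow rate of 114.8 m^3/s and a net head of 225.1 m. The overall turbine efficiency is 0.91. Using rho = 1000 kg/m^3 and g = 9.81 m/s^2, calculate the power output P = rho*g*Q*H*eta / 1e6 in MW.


P = 1000 * 9.81 * 114.8 * 225.1 * 0.91 / 1e6 = 230.6895 MW


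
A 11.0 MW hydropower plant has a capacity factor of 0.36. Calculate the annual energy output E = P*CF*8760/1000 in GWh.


E = 11.0 * 0.36 * 8760 / 1000 = 34.6896 GWh


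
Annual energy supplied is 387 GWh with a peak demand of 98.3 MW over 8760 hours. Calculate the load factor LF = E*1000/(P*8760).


LF = 387 * 1000 / (98.3 * 8760) = 0.4494


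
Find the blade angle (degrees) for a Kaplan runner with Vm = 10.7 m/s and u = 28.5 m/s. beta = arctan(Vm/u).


beta = arctan(10.7 / 28.5) = 20.5781 degrees


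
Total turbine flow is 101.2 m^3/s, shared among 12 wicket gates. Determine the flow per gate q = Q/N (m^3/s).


q = 101.2 / 12 = 8.4333 m^3/s


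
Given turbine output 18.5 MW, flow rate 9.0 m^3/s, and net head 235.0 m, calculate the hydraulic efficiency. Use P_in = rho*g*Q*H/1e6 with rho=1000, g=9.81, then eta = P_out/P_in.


P_in = 1000 * 9.81 * 9.0 * 235.0 / 1e6 = 20.7481 MW
eta = 18.5 / 20.7481 = 0.8916


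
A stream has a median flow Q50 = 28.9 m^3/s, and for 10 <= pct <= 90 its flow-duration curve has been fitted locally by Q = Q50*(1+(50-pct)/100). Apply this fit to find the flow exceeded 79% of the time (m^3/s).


Q = 28.9 * (1 + (50 - 79)/100) = 20.5190 m^3/s


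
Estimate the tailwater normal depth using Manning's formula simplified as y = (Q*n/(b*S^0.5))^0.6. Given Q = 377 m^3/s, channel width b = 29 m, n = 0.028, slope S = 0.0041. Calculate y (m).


y = (377 * 0.028 / (29 * 0.0041^0.5))^0.6 = 2.8368 m


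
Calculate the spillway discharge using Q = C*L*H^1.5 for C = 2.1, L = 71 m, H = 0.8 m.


Q = 2.1 * 71 * 0.8^1.5 = 106.6873 m^3/s


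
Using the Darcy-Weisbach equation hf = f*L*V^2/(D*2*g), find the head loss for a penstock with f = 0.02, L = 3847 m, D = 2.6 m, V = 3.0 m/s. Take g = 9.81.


hf = 0.02 * 3847 * 3.0^2 / (2.6 * 2 * 9.81) = 13.5745 m


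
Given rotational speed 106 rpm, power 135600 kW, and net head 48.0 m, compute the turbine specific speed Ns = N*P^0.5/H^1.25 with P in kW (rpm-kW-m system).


Ns = 106 * 135600^0.5 / 48.0^1.25 = 308.9471


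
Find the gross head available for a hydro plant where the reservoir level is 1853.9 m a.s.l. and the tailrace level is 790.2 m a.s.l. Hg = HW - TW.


Hg = 1853.9 - 790.2 = 1063.7000 m


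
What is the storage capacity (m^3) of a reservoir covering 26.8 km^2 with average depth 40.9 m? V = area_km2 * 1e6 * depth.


V = 26.8 * 1e6 * 40.9 = 1.0961e+09 m^3


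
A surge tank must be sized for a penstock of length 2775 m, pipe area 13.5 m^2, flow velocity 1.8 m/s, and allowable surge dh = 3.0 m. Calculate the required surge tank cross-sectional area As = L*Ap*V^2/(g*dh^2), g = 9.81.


As = 2775 * 13.5 * 1.8^2 / (9.81 * 3.0^2) = 1374.7706 m^2


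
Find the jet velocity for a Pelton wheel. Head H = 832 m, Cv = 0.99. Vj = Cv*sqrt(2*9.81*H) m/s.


Vj = 0.99 * sqrt(2*9.81*832) = 126.4871 m/s


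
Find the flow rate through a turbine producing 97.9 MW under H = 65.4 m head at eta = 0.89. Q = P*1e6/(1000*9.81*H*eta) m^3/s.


Q = 97.9 * 1e6 / (1000 * 9.81 * 65.4 * 0.89) = 171.4533 m^3/s


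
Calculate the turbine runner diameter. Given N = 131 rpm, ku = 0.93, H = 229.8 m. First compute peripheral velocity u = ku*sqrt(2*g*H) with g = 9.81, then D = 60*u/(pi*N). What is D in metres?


u = 0.93 * sqrt(2*9.81*229.8) = 62.4464 m/s
D = 60 * 62.4464 / (pi * 131) = 9.1041 m


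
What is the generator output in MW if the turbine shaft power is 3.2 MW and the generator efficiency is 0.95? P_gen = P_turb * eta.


P_gen = 3.2 * 0.95 = 3.0400 MW


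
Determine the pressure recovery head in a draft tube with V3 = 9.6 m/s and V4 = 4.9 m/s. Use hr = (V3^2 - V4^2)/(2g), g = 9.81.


hr = (9.6^2 - 4.9^2) / (2*9.81) = 3.4735 m


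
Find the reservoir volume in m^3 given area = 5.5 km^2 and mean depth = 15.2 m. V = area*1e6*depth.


V = 5.5 * 1e6 * 15.2 = 8.3600e+07 m^3


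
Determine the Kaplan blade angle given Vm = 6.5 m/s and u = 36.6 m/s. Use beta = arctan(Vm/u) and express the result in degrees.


beta = arctan(6.5 / 36.6) = 10.0705 degrees


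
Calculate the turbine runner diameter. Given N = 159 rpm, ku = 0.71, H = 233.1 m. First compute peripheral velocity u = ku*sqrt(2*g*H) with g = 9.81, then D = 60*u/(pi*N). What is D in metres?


u = 0.71 * sqrt(2*9.81*233.1) = 48.0152 m/s
D = 60 * 48.0152 / (pi * 159) = 5.7674 m
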